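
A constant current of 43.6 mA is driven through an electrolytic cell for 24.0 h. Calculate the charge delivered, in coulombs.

3770 C

Q = I·t = 0.04360 A × 86400 s = 3770 C.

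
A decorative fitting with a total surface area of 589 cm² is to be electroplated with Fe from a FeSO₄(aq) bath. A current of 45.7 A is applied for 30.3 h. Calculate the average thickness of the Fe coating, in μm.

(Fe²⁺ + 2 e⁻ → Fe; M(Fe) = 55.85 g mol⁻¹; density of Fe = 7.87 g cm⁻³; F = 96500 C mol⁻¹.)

3110 μm

Q = I·t = 45.70 × 109080 = 4985000 C; n(e⁻) = 51.66 mol.
n(Fe) = n(e⁻)/2 = 25.83 mol, so m = 25.83 × 55.85 = 1443 g.
Volume = m/ρ = 1443 / 7.87 = 183.3 cm³.
Thickness = V/A = 183.3 / 589 = 0.311 cm = 3110 μm.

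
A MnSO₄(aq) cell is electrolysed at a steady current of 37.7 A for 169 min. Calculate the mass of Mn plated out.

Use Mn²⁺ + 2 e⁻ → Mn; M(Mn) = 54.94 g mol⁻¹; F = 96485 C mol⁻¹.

109 g

Q = I·t = 37.70 A × 10140 s = 382300 C.
n(e⁻) = Q/F = 382300 / 96485 = 3.962 mol.
Mn²⁺ + 2 e⁻ → Mn, so n(Mn) = n(e⁻)/2 = 1.981 mol.
m = n·M = 1.981 × 54.94 = 109 g.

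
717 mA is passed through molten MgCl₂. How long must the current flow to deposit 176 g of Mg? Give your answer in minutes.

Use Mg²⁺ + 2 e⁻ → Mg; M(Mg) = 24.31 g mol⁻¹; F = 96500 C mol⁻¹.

n(Mg) = m/M = 176 / 24.31 = 7.240 mol.
Each Mg atom requires 2 electrons, so n(e⁻) = 2 × 7.240 = 14.48 mol.
Q = n(e⁻)·F = 14.48 × 96500 = 1397000 C.
t = Q/I = 1397000 / 0.7170 A = 1949000 s = 32500 min.

32500 min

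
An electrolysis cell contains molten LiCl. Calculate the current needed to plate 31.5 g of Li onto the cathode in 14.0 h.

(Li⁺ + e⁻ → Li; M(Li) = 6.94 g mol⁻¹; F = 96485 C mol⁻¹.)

8.69 A

n(Li) = 31.5 / 6.94 = 4.539 mol.
n(e⁻) = 1 × 4.539 = 4.539 mol.
Q = n(e⁻)·F = 4.539 × 96485 = 437900 C.
I = Q/t = 437900 / 50400 s = 8.69 A.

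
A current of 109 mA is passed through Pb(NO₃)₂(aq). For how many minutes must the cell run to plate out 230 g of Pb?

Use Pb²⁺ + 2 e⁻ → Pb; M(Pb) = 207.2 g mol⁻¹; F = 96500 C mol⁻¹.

32800 min

n(Pb) = m/M = 230 / 207.2 = 1.110 mol.
Each Pb atom requires 2 electrons, so n(e⁻) = 2 × 1.110 = 2.220 mol.
Q = n(e⁻)·F = 2.220 × 96500 = 214200 C.
t = Q/I = 214200 / 0.1090 A = 1965000 s = 32800 min.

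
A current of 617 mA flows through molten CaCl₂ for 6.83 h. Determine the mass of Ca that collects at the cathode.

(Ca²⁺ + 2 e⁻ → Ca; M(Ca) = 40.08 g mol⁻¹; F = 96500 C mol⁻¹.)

Q = I·t = 0.6170 A × 24588 s = 15170 C.
n(e⁻) = Q/F = 15170 / 96500 = 0.1572 mol.
Ca²⁺ + 2 e⁻ → Ca, so n(Ca) = n(e⁻)/2 = 0.07861 mol.
m = n·M = 0.07861 × 40.08 = 3.15 g.

3.15 g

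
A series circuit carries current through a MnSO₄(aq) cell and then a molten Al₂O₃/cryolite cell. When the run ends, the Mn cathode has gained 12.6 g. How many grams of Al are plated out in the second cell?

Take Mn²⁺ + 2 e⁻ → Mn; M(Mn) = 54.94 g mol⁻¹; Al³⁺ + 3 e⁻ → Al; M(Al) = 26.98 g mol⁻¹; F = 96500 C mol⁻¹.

n(Mn) = 12.6 / 54.94 = 0.2293 mol.
Since Mn²⁺ + 2 e⁻ → Mn, n(e⁻) passed = 2 × 0.2293 = 0.4587 mol.
Cells in series carry the same charge, so the same 0.4587 mol of electrons passes through cell 2.
Al³⁺ + 3 e⁻ → Al, so n(Al) = 0.4587 / 3 = 0.1529 mol.
m(Al) = 0.1529 × 26.98 = 4.13 g.

4.13 g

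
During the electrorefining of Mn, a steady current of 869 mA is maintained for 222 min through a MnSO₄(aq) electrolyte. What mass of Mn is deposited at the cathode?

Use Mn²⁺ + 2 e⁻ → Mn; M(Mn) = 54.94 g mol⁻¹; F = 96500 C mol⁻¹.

Q = I·t = 0.8690 A × 13320 s = 11580 C.
n(e⁻) = Q/F = 11580 / 96500 = 0.1199 mol.
Mn²⁺ + 2 e⁻ → Mn, so n(Mn) = n(e⁻)/2 = 0.05997 mol.
m = n·M = 0.05997 × 54.94 = 3.29 g.

3.29 g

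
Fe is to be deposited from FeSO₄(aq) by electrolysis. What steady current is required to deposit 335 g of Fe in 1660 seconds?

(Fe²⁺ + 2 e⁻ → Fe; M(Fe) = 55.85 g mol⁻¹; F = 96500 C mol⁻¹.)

n(Fe) = 335 / 55.85 = 5.998 mol.
n(e⁻) = 2 × 5.998 = 12.00 mol.
Q = n(e⁻)·F = 12.00 × 96500 = 1158000 C.
I = Q/t = 1158000 / 1660.0 s = 697 A.

697 A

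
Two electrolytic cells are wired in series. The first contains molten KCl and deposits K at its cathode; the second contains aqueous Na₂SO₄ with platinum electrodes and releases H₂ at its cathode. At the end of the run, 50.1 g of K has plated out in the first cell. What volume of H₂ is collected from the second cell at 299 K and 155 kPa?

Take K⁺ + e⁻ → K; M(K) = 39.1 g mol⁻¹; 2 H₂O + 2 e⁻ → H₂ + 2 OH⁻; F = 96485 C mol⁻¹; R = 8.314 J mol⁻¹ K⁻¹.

10.3 L

n(K) = 50.1 / 39.1 = 1.281 mol, so n(e⁻) = 1 × 1.281 = 1.281 mol.
The cells are in series, so the same 1.281 mol of electrons passes through the second cell.
2 H₂O + 2 e⁻ → H₂ + 2 OH⁻ — 2 mol e⁻ per mol H₂, so n(H₂) = 1.281/2 = 0.6407 mol.
V = nRT/P = (0.6407 × 8.314 × 299) / (155 × 10³) = 0.0103 m³ = 10.3 L.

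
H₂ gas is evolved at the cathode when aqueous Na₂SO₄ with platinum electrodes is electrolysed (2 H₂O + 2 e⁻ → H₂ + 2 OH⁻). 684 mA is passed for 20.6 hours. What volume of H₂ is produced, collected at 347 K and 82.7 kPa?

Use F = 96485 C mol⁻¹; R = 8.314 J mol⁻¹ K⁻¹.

Q = I·t = 0.6840 A × 74160 s = 50730 C.
n(e⁻) = Q/F = 50730 / 96485 = 0.5257 mol.
2 electrons are transferred per H₂ molecule, so n(H₂) = 0.5257 / 2 = 0.2629 mol.
V = nRT/P = (0.2629 × 8.314 × 347) / (82.7 × 10³ Pa) = 0.00917 m³ = 9.17 L.

9.17 L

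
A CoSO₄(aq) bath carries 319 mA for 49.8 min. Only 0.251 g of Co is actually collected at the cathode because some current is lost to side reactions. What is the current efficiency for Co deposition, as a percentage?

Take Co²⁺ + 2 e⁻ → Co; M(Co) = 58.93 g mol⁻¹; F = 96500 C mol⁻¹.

86.2 %

Q = I·t = 0.3190 × 2988.0 = 953.2 C; n(e⁻) = 953.2/96500 = 0.009877 mol.
Theoretical n(Co) = n(e⁻)/2 = 0.004939 mol, i.e. m_theo = 0.004939 × 58.93 = 0.2910 g.
Efficiency = m_actual / m_theo = 0.251 / 0.2910 = 86.2 %.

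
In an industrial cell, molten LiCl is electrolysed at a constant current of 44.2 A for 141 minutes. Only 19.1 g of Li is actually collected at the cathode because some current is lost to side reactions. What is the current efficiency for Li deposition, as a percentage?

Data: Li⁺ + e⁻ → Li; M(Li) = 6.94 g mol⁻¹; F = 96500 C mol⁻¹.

71.0 %

Q = I·t = 44.20 × 8460.0 = 373900 C; n(e⁻) = 373900/96500 = 3.875 mol.
Theoretical n(Li) = n(e⁻)/1 = 3.875 mol, i.e. m_theo = 3.875 × 6.94 = 26.89 g.
Efficiency = m_actual / m_theo = 19.1 / 26.89 = 71.0 %.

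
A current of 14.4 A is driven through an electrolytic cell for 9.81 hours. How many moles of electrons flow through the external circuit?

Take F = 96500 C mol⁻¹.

Q = I·t = 14.40 A × 35316 s = 508600 C.
n(e⁻) = Q/F = 508600 / 96500 = 5.27 mol.

5.27 mol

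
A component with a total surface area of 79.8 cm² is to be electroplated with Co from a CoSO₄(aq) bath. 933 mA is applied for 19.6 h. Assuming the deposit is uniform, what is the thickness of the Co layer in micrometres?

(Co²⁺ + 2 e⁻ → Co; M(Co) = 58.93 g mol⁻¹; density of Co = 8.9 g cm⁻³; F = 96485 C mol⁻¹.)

283 μm

Q = I·t = 0.9330 × 70560 = 65830 C; n(e⁻) = 0.6823 mol.
n(Co) = n(e⁻)/2 = 0.3412 mol, so m = 0.3412 × 58.93 = 20.10 g.
Volume = m/ρ = 20.10 / 8.9 = 2.259 cm³.
Thickness = V/A = 2.259 / 79.8 = 0.0283 cm = 283 μm.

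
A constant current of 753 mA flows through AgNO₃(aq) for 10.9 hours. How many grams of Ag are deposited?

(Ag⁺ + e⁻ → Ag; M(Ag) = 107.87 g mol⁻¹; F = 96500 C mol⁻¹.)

Q = I·t = 0.7530 A × 39240 s = 29550 C.
n(e⁻) = Q/F = 29550 / 96500 = 0.3062 mol.
Ag⁺ + e⁻ → Ag, so n(Ag) = n(e⁻)/1 = 0.3062 mol.
m = n·M = 0.3062 × 107.87 = 33.0 g.

33.0 g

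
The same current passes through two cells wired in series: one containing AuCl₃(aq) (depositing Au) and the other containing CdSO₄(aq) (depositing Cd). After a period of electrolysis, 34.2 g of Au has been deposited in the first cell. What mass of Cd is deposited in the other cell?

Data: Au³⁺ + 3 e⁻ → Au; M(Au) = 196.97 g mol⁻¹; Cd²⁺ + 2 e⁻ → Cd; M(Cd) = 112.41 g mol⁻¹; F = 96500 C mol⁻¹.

29.3 g

n(Au) = 34.2 / 196.97 = 0.1736 mol.
Since Au³⁺ + 3 e⁻ → Au, n(e⁻) passed = 3 × 0.1736 = 0.5209 mol.
Cells in series carry the same charge, so the same 0.5209 mol of electrons passes through cell 2.
Cd²⁺ + 2 e⁻ → Cd, so n(Cd) = 0.5209 / 2 = 0.2604 mol.
m(Cd) = 0.2604 × 112.41 = 29.3 g.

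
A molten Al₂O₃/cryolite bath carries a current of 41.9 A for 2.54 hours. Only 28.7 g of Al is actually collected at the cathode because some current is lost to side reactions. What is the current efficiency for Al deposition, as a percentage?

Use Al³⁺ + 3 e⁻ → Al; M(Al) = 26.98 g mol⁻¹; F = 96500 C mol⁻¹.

Q = I·t = 41.90 × 9144.0 = 383100 C; n(e⁻) = 383100/96500 = 3.970 mol.
Theoretical n(Al) = n(e⁻)/3 = 1.323 mol, i.e. m_theo = 1.323 × 26.98 = 35.71 g.
Efficiency = m_actual / m_theo = 28.7 / 35.71 = 80.4 %.

80.4 %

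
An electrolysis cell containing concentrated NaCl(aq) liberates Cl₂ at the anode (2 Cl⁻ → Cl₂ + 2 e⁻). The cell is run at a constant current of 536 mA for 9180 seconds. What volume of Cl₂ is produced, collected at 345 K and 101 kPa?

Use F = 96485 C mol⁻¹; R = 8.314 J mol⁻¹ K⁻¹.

0.724 L

Q = I·t = 0.5360 A × 9180.0 s = 4920 C.
n(e⁻) = Q/F = 4920 / 96485 = 0.05100 mol.
2 electrons are transferred per Cl₂ molecule, so n(Cl₂) = 0.05100 / 2 = 0.02550 mol.
V = nRT/P = (0.02550 × 8.314 × 345) / (101 × 10³ Pa) = 7.24 × 10⁻⁴ m³ = 0.724 L.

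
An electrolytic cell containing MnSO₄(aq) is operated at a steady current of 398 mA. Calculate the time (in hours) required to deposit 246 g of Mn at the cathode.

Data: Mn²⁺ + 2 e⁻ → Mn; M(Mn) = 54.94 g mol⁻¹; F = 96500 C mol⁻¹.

n(Mn) = m/M = 246 / 54.94 = 4.478 mol.
Each Mn atom requires 2 electrons, so n(e⁻) = 2 × 4.478 = 8.955 mol.
Q = n(e⁻)·F = 8.955 × 96500 = 864200 C.
t = Q/I = 864200 / 0.3980 A = 2171000 s = 603 h.

603 h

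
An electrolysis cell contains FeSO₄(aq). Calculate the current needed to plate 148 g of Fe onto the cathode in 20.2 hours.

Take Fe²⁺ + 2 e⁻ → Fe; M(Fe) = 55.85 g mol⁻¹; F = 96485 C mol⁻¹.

7.03 A

n(Fe) = 148 / 55.85 = 2.650 mol.
n(e⁻) = 2 × 2.650 = 5.300 mol.
Q = n(e⁻)·F = 5.300 × 96485 = 511400 C.
I = Q/t = 511400 / 72720 s = 7.03 A.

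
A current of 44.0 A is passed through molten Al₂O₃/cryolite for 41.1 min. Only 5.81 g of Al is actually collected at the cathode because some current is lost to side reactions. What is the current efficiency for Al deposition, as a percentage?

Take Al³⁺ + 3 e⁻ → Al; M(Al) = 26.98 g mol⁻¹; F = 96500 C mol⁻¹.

Q = I·t = 44.00 × 2466.0 = 108500 C; n(e⁻) = 108500/96500 = 1.124 mol.
Theoretical n(Al) = n(e⁻)/3 = 0.3748 mol, i.e. m_theo = 0.3748 × 26.98 = 10.11 g.
Efficiency = m_actual / m_theo = 5.81 / 10.11 = 57.5 %.

57.5 %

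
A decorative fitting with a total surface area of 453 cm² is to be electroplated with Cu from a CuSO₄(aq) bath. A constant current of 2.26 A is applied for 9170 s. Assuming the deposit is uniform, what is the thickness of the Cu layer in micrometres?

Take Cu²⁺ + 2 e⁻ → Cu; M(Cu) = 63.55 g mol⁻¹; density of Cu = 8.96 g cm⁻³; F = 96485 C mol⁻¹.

Q = I·t = 2.260 × 9170.0 = 20720 C; n(e⁻) = 0.2148 mol.
n(Cu) = n(e⁻)/2 = 0.1074 mol, so m = 0.1074 × 63.55 = 6.825 g.
Volume = m/ρ = 6.825 / 8.96 = 0.7617 cm³.
Thickness = V/A = 0.7617 / 453 = 0.00168 cm = 16.8 μm.

16.8 μm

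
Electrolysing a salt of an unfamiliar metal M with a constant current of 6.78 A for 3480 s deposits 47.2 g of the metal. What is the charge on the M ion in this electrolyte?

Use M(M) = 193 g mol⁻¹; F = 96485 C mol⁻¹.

Q = I·t = 6.780 A × 3480.0 s = 23590 C, so n(e⁻) = 23590/96485 = 0.2445 mol.
n(M) deposited = 47.2 / 193 = 0.2446 mol.
Electrons per atom = n(e⁻)/n(M) = 0.2445 / 0.2446 = 1.00 ≈ 1, so the ion is M⁺.

+1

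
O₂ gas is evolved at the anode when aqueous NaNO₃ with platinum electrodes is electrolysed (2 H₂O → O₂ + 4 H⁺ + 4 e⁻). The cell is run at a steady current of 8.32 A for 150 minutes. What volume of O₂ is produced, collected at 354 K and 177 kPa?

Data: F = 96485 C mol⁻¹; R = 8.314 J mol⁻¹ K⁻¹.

3.23 L

Q = I·t = 8.320 A × 9000.0 s = 74880 C.
n(e⁻) = Q/F = 74880 / 96485 = 0.7761 mol.
4 electrons are transferred per O₂ molecule, so n(O₂) = 0.7761 / 4 = 0.1940 mol.
V = nRT/P = (0.1940 × 8.314 × 354) / (177 × 10³ Pa) = 0.00323 m³ = 3.23 L.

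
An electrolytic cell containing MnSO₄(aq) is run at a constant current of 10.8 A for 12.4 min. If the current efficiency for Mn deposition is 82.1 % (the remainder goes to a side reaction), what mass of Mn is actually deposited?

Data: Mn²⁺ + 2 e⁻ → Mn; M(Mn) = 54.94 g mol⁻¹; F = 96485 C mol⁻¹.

1.88 g

Q = I·t = 10.80 × 744.00 = 8035 C.
n(e⁻) = 8035/96485 = 0.08328 mol; theoretically n(Mn) = 0.08328/2 = 0.04164 mol, m_theo = 2.288 g.
At 82.1 % efficiency, m_actual = 0.821 × 2.288 = 1.88 g.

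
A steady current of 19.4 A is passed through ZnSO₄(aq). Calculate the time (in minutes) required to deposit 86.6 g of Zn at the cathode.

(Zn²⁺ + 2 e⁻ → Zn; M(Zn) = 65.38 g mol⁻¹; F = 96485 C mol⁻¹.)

220 min

n(Zn) = m/M = 86.6 / 65.38 = 1.325 mol.
Each Zn atom requires 2 electrons, so n(e⁻) = 2 × 1.325 = 2.649 mol.
Q = n(e⁻)·F = 2.649 × 96485 = 255600 C.
t = Q/I = 255600 / 19.40 A = 13180 s = 220 min.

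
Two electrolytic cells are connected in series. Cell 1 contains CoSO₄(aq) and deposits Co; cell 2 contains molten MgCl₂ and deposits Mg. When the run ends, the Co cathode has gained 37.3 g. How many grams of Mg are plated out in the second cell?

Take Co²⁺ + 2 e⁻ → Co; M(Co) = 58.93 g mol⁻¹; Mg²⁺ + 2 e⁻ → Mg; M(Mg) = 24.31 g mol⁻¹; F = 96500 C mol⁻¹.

15.4 g

n(Co) = 37.3 / 58.93 = 0.6330 mol.
Since Co²⁺ + 2 e⁻ → Co, n(e⁻) passed = 2 × 0.6330 = 1.266 mol.
Cells in series carry the same charge, so the same 1.266 mol of electrons passes through cell 2.
Mg²⁺ + 2 e⁻ → Mg, so n(Mg) = 1.266 / 2 = 0.6330 mol.
m(Mg) = 0.6330 × 24.31 = 15.4 g.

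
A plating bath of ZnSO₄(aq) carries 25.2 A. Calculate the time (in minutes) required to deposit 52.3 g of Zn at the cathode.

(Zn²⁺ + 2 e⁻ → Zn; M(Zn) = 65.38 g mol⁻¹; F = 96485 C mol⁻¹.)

n(Zn) = m/M = 52.3 / 65.38 = 0.7999 mol.
Each Zn atom requires 2 electrons, so n(e⁻) = 2 × 0.7999 = 1.600 mol.
Q = n(e⁻)·F = 1.600 × 96485 = 154400 C.
t = Q/I = 154400 / 25.20 A = 6126 s = 102 min.

102 min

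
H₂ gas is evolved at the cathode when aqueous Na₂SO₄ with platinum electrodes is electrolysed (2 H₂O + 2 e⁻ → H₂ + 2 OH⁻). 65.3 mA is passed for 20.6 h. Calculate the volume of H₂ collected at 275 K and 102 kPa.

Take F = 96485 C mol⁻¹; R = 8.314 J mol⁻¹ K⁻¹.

Q = I·t = 0.06530 A × 74160 s = 4843 C.
n(e⁻) = Q/F = 4843 / 96485 = 0.05019 mol.
2 electrons are transferred per H₂ molecule, so n(H₂) = 0.05019 / 2 = 0.02510 mol.
V = nRT/P = (0.02510 × 8.314 × 275) / (102 × 10³ Pa) = 5.63 × 10⁻⁴ m³ = 0.563 L.

0.563 L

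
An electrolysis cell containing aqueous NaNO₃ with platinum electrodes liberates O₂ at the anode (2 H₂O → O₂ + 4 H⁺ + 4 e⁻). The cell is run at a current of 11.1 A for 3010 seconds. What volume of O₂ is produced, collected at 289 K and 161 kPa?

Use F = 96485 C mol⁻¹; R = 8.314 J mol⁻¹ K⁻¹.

Q = I·t = 11.10 A × 3010.0 s = 33410 C.
n(e⁻) = Q/F = 33410 / 96485 = 0.3463 mol.
4 electrons are transferred per O₂ molecule, so n(O₂) = 0.3463 / 4 = 0.08657 mol.
V = nRT/P = (0.08657 × 8.314 × 289) / (161 × 10³ Pa) = 0.00129 m³ = 1.29 L.

1.29 L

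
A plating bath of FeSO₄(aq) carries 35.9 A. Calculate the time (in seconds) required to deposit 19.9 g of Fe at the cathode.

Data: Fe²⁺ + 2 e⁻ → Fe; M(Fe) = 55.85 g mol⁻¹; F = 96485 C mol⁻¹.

1920 s

n(Fe) = m/M = 19.9 / 55.85 = 0.3563 mol.
Each Fe atom requires 2 electrons, so n(e⁻) = 2 × 0.3563 = 0.7126 mol.
Q = n(e⁻)·F = 0.7126 × 96485 = 68760 C.
t = Q/I = 68760 / 35.90 A = 1915 s.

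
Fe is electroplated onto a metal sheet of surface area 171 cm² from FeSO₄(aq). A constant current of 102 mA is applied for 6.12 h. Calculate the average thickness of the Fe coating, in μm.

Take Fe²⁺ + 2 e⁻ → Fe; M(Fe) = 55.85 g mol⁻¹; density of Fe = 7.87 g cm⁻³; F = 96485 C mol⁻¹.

Q = I·t = 0.1020 × 22032 = 2247 C; n(e⁻) = 0.02329 mol.
n(Fe) = n(e⁻)/2 = 0.01165 mol, so m = 0.01165 × 55.85 = 0.6504 g.
Volume = m/ρ = 0.6504 / 7.87 = 0.08264 cm³.
Thickness = V/A = 0.08264 / 171 = 4.83 × 10⁻⁴ cm = 4.83 μm.

4.83 μm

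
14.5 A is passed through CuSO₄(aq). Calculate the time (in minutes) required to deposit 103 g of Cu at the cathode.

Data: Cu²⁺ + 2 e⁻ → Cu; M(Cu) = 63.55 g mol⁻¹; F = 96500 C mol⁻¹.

360 min

n(Cu) = m/M = 103 / 63.55 = 1.621 mol.
Each Cu atom requires 2 electrons, so n(e⁻) = 2 × 1.621 = 3.242 mol.
Q = n(e⁻)·F = 3.242 × 96500 = 312800 C.
t = Q/I = 312800 / 14.50 A = 21570 s = 360 min.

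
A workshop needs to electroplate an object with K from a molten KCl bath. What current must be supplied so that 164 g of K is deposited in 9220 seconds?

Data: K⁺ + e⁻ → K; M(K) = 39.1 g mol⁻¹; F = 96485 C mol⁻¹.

n(K) = 164 / 39.1 = 4.194 mol.
n(e⁻) = 1 × 4.194 = 4.194 mol.
Q = n(e⁻)·F = 4.194 × 96485 = 404700 C.
I = Q/t = 404700 / 9220.0 s = 43.9 A.

43.9 A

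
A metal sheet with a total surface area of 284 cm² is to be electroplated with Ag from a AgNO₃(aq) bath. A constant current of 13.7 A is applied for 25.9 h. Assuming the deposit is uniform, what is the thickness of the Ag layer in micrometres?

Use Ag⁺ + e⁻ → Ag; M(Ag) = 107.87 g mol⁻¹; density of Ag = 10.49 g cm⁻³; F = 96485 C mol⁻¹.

4790 μm

Q = I·t = 13.70 × 93240 = 1277000 C; n(e⁻) = 13.24 mol.
n(Ag) = n(e⁻)/1 = 13.24 mol, so m = 13.24 × 107.87 = 1428 g.
Volume = m/ρ = 1428 / 10.49 = 136.1 cm³.
Thickness = V/A = 136.1 / 284 = 0.479 cm = 4790 μm.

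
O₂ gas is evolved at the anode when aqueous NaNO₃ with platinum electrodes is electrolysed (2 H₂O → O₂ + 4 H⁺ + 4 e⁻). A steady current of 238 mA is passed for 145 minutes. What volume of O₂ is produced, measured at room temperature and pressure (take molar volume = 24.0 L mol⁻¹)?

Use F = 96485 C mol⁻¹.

0.129 L

Q = I·t = 0.2380 A × 8700.0 s = 2071 C.
n(e⁻) = Q/F = 2071 / 96485 = 0.02146 mol.
4 electrons are transferred per O₂ molecule, so n(O₂) = 0.02146 / 4 = 0.005365 mol.
V = n × V_m = 0.005365 × 24.0 = 0.129 L.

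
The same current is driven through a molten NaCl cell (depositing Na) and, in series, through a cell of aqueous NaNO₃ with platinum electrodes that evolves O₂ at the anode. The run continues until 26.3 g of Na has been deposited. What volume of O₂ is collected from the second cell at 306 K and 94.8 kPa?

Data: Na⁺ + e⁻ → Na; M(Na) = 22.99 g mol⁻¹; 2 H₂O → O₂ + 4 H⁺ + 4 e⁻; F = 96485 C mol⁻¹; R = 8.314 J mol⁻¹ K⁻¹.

n(Na) = 26.3 / 22.99 = 1.144 mol, so n(e⁻) = 1 × 1.144 = 1.144 mol.
The cells are in series, so the same 1.144 mol of electrons passes through the second cell.
2 H₂O → O₂ + 4 H⁺ + 4 e⁻ — 4 mol e⁻ per mol O₂, so n(O₂) = 1.144/4 = 0.2860 mol.
V = nRT/P = (0.2860 × 8.314 × 306) / (94.8 × 10³) = 0.00768 m³ = 7.68 L.

7.68 L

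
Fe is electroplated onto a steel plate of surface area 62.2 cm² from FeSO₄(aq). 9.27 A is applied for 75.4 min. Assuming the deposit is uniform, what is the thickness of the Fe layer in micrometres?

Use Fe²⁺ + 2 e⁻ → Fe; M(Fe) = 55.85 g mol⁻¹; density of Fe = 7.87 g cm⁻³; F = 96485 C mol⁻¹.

248 μm

Q = I·t = 9.270 × 4524.0 = 41940 C; n(e⁻) = 0.4347 mol.
n(Fe) = n(e⁻)/2 = 0.2173 mol, so m = 0.2173 × 55.85 = 12.14 g.
Volume = m/ρ = 12.14 / 7.87 = 1.542 cm³.
Thickness = V/A = 1.542 / 62.2 = 0.0248 cm = 248 μm.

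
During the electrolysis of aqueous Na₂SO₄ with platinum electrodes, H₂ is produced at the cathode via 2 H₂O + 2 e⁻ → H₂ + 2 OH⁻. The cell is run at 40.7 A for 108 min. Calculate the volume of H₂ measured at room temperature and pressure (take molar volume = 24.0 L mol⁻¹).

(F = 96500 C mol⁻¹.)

Q = I·t = 40.70 A × 6480.0 s = 263700 C.
n(e⁻) = Q/F = 263700 / 96500 = 2.733 mol.
2 electrons are transferred per H₂ molecule, so n(H₂) = 2.733 / 2 = 1.367 mol.
V = n × V_m = 1.367 × 24.0 = 32.8 L.

32.8 L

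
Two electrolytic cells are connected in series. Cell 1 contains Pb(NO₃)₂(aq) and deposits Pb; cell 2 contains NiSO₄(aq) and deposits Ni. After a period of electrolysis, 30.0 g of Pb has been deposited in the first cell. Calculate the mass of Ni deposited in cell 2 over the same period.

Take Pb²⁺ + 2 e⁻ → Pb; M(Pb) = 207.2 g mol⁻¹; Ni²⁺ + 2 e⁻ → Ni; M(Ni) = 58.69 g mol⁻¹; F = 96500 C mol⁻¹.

n(Pb) = 30.0 / 207.2 = 0.1448 mol.
Since Pb²⁺ + 2 e⁻ → Pb, n(e⁻) passed = 2 × 0.1448 = 0.2896 mol.
Cells in series carry the same charge, so the same 0.2896 mol of electrons passes through cell 2.
Ni²⁺ + 2 e⁻ → Ni, so n(Ni) = 0.2896 / 2 = 0.1448 mol.
m(Ni) = 0.1448 × 58.69 = 8.50 g.

8.50 g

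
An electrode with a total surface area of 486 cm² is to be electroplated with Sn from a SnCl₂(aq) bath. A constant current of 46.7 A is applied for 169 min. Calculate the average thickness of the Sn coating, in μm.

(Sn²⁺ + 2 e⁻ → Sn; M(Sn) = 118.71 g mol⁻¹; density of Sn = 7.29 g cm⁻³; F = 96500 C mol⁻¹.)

822 μm

Q = I·t = 46.70 × 10140 = 473500 C; n(e⁻) = 4.907 mol.
n(Sn) = n(e⁻)/2 = 2.454 mol, so m = 2.454 × 118.71 = 291.3 g.
Volume = m/ρ = 291.3 / 7.29 = 39.95 cm³.
Thickness = V/A = 39.95 / 486 = 0.0822 cm = 822 μm.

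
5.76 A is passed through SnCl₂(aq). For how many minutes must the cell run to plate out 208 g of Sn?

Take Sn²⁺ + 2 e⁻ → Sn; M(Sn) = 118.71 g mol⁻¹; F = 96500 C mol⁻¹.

n(Sn) = m/M = 208 / 118.71 = 1.752 mol.
Each Sn atom requires 2 electrons, so n(e⁻) = 2 × 1.752 = 3.504 mol.
Q = n(e⁻)·F = 3.504 × 96500 = 338200 C.
t = Q/I = 338200 / 5.760 A = 58710 s = 978 min.

978 min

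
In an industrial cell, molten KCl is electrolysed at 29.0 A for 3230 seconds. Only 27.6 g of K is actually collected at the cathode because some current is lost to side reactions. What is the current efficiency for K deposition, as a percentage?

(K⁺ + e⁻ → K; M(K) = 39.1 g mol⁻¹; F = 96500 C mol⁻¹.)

Q = I·t = 29.00 × 3230.0 = 93670 C; n(e⁻) = 93670/96500 = 0.9707 mol.
Theoretical n(K) = n(e⁻)/1 = 0.9707 mol, i.e. m_theo = 0.9707 × 39.1 = 37.95 g.
Efficiency = m_actual / m_theo = 27.6 / 37.95 = 72.7 %.

72.7 %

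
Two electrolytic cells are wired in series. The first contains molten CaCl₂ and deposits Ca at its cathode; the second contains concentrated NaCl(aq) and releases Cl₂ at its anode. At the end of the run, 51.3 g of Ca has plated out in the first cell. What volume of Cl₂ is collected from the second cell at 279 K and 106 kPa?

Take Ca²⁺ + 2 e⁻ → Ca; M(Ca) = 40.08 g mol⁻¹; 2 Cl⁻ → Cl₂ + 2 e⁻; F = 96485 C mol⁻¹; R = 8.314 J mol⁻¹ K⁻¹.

28.0 L

n(Ca) = 51.3 / 40.08 = 1.280 mol, so n(e⁻) = 2 × 1.280 = 2.560 mol.
The cells are in series, so the same 2.560 mol of electrons passes through the second cell.
2 Cl⁻ → Cl₂ + 2 e⁻ — 2 mol e⁻ per mol Cl₂, so n(Cl₂) = 2.560/2 = 1.280 mol.
V = nRT/P = (1.280 × 8.314 × 279) / (106 × 10³) = 0.0280 m³ = 28.0 L.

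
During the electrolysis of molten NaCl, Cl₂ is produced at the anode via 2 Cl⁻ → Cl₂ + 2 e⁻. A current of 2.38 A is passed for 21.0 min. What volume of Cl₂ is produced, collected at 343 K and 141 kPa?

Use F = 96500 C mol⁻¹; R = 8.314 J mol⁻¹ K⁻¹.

0.314 L

Q = I·t = 2.380 A × 1260.0 s = 2999 C.
n(e⁻) = Q/F = 2999 / 96500 = 0.03108 mol.
2 electrons are transferred per Cl₂ molecule, so n(Cl₂) = 0.03108 / 2 = 0.01554 mol.
V = nRT/P = (0.01554 × 8.314 × 343) / (141 × 10³ Pa) = 3.14 × 10⁻⁴ m³ = 0.314 L.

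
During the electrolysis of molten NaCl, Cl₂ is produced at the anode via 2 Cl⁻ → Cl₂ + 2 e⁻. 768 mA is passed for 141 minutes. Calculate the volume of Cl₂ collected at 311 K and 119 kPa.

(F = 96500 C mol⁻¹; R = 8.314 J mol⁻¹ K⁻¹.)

Q = I·t = 0.7680 A × 8460.0 s = 6497 C.
n(e⁻) = Q/F = 6497 / 96500 = 0.06733 mol.
2 electrons are transferred per Cl₂ molecule, so n(Cl₂) = 0.06733 / 2 = 0.03366 mol.
V = nRT/P = (0.03366 × 8.314 × 311) / (119 × 10³ Pa) = 7.31 × 10⁻⁴ m³ = 0.731 L.

0.731 L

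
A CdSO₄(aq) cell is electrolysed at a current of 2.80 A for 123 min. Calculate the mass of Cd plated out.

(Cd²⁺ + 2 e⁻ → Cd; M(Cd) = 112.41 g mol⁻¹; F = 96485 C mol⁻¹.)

12.0 g

Q = I·t = 2.800 A × 7380.0 s = 20660 C.
n(e⁻) = Q/F = 20660 / 96485 = 0.2142 mol.
Cd²⁺ + 2 e⁻ → Cd, so n(Cd) = n(e⁻)/2 = 0.1071 mol.
m = n·M = 0.1071 × 112.41 = 12.0 g.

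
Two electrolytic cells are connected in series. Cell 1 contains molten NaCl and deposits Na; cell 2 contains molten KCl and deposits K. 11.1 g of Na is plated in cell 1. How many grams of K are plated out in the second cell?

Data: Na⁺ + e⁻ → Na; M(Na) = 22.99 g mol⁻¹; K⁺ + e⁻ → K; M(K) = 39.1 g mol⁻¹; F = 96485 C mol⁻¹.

n(Na) = 11.1 / 22.99 = 0.4828 mol.
Since Na⁺ + e⁻ → Na, n(e⁻) passed = 1 × 0.4828 = 0.4828 mol.
Cells in series carry the same charge, so the same 0.4828 mol of electrons passes through cell 2.
K⁺ + e⁻ → K, so n(K) = 0.4828 / 1 = 0.4828 mol.
m(K) = 0.4828 × 39.1 = 18.9 g.

18.9 g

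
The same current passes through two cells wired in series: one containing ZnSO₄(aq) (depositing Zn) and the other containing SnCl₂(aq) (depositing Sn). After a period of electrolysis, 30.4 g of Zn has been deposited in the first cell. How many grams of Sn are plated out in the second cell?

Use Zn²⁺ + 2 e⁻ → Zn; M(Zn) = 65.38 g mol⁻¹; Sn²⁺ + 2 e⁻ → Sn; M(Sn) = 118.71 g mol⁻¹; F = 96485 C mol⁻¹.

n(Zn) = 30.4 / 65.38 = 0.4650 mol.
Since Zn²⁺ + 2 e⁻ → Zn, n(e⁻) passed = 2 × 0.4650 = 0.9299 mol.
Cells in series carry the same charge, so the same 0.9299 mol of electrons passes through cell 2.
Sn²⁺ + 2 e⁻ → Sn, so n(Sn) = 0.9299 / 2 = 0.4650 mol.
m(Sn) = 0.4650 × 118.71 = 55.2 g.

55.2 g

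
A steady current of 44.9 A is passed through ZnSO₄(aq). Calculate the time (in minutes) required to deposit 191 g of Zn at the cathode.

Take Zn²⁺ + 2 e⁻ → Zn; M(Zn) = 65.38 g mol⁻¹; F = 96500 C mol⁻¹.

209 min

n(Zn) = m/M = 191 / 65.38 = 2.921 mol.
Each Zn atom requires 2 electrons, so n(e⁻) = 2 × 2.921 = 5.843 mol.
Q = n(e⁻)·F = 5.843 × 96500 = 563800 C.
t = Q/I = 563800 / 44.90 A = 12560 s = 209 min.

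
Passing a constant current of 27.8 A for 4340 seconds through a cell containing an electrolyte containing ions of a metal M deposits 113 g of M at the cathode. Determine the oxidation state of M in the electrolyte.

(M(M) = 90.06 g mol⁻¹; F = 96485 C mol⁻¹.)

Q = I·t = 27.80 A × 4340.0 s = 120700 C, so n(e⁻) = 120700/96485 = 1.250 mol.
n(M) deposited = 113 / 90.06 = 1.255 mol.
Electrons per atom = n(e⁻)/n(M) = 1.250 / 1.255 = 0.997 ≈ 1, so the ion is M⁺.

+1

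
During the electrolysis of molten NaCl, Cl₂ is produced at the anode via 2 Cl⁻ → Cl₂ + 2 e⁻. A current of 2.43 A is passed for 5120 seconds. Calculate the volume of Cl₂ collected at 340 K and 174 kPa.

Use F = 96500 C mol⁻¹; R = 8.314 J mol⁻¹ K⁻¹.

Q = I·t = 2.430 A × 5120.0 s = 12440 C.
n(e⁻) = Q/F = 12440 / 96500 = 0.1289 mol.
2 electrons are transferred per Cl₂ molecule, so n(Cl₂) = 0.1289 / 2 = 0.06446 mol.
V = nRT/P = (0.06446 × 8.314 × 340) / (174 × 10³ Pa) = 0.00105 m³ = 1.05 L.

1.05 L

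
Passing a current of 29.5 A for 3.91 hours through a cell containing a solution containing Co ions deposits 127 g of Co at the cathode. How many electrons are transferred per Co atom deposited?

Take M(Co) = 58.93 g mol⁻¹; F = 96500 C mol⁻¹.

Q = I·t = 29.50 A × 14076 s = 415200 C, so n(e⁻) = 415200/96500 = 4.303 mol.
n(Co) deposited = 127 / 58.93 = 2.155 mol.
Electrons per atom = n(e⁻)/n(Co) = 4.303 / 2.155 = 2.00 ≈ 2, so the ion is Co²⁺.

2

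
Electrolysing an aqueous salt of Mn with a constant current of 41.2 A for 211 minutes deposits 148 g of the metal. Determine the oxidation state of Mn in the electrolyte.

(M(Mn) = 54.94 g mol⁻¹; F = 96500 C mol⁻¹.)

Q = I·t = 41.20 A × 12660 s = 521600 C, so n(e⁻) = 521600/96500 = 5.405 mol.
n(Mn) deposited = 148 / 54.94 = 2.694 mol.
Electrons per atom = n(e⁻)/n(Mn) = 5.405 / 2.694 = 2.01 ≈ 2, so the ion is Mn²⁺.

+2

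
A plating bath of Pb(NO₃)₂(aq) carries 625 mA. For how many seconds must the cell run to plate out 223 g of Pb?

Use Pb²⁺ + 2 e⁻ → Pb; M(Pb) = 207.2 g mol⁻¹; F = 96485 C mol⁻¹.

3.32 × 10⁵ s

n(Pb) = m/M = 223 / 207.2 = 1.076 mol.
Each Pb atom requires 2 electrons, so n(e⁻) = 2 × 1.076 = 2.153 mol.
Q = n(e⁻)·F = 2.153 × 96485 = 207700 C.
t = Q/I = 207700 / 0.6250 A = 332300 s.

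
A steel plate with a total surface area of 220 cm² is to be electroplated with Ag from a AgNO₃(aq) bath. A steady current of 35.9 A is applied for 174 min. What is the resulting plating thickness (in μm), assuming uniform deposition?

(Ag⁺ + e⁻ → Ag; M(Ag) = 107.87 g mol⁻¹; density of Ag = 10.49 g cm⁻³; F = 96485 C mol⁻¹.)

Q = I·t = 35.90 × 10440 = 374800 C; n(e⁻) = 3.885 mol.
n(Ag) = n(e⁻)/1 = 3.885 mol, so m = 3.885 × 107.87 = 419.0 g.
Volume = m/ρ = 419.0 / 10.49 = 39.94 cm³.
Thickness = V/A = 39.94 / 220 = 0.182 cm = 1820 μm.

1820 μm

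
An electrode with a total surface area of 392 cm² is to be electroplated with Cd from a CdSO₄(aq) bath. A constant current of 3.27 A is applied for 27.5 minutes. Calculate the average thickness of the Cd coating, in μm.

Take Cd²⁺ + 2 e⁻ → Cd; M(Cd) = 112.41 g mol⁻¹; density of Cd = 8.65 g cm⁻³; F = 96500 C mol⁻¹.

9.27 μm

Q = I·t = 3.270 × 1650.0 = 5396 C; n(e⁻) = 0.05591 mol.
n(Cd) = n(e⁻)/2 = 0.02796 mol, so m = 0.02796 × 112.41 = 3.143 g.
Volume = m/ρ = 3.143 / 8.65 = 0.3633 cm³.
Thickness = V/A = 0.3633 / 392 = 9.27 × 10⁻⁴ cm = 9.27 μm.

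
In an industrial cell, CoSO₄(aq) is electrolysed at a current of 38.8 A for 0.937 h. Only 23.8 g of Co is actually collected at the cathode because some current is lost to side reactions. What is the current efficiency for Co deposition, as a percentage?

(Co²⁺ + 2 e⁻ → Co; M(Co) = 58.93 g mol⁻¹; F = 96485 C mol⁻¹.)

59.5 %

Q = I·t = 38.80 × 3373.2 = 130900 C; n(e⁻) = 130900/96485 = 1.356 mol.
Theoretical n(Co) = n(e⁻)/2 = 0.6782 mol, i.e. m_theo = 0.6782 × 58.93 = 39.97 g.
Efficiency = m_actual / m_theo = 23.8 / 39.97 = 59.5 %.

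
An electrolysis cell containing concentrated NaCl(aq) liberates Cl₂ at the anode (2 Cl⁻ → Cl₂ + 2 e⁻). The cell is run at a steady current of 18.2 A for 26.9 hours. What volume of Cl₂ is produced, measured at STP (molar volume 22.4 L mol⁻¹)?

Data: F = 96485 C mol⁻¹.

Q = I·t = 18.20 A × 96840 s = 1762000 C.
n(e⁻) = Q/F = 1762000 / 96485 = 18.27 mol.
2 electrons are transferred per Cl₂ molecule, so n(Cl₂) = 18.27 / 2 = 9.133 mol.
V = n × V_m = 9.133 × 22.4 = 205 L.

205 L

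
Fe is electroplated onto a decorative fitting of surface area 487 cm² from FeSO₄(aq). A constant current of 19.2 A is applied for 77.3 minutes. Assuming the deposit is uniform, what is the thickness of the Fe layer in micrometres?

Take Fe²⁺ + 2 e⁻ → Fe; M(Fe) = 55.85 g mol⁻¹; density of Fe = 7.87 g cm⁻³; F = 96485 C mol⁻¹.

Q = I·t = 19.20 × 4638.0 = 89050 C; n(e⁻) = 0.9229 mol.
n(Fe) = n(e⁻)/2 = 0.4615 mol, so m = 0.4615 × 55.85 = 25.77 g.
Volume = m/ρ = 25.77 / 7.87 = 3.275 cm³.
Thickness = V/A = 3.275 / 487 = 0.00672 cm = 67.2 μm.

67.2 μm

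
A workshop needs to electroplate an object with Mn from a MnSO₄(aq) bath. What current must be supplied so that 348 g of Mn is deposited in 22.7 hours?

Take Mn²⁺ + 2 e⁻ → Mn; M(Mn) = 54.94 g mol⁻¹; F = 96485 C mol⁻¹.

n(Mn) = 348 / 54.94 = 6.334 mol.
n(e⁻) = 2 × 6.334 = 12.67 mol.
Q = n(e⁻)·F = 12.67 × 96485 = 1222000 C.
I = Q/t = 1222000 / 81720 s = 15.0 A.

15.0 A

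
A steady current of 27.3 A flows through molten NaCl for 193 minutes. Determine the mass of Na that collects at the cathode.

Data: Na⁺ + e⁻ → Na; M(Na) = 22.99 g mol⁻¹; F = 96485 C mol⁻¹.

75.3 g

Q = I·t = 27.30 A × 11580 s = 316100 C.
n(e⁻) = Q/F = 316100 / 96485 = 3.277 mol.
Na⁺ + e⁻ → Na, so n(Na) = n(e⁻)/1 = 3.277 mol.
m = n·M = 3.277 × 22.99 = 75.3 g.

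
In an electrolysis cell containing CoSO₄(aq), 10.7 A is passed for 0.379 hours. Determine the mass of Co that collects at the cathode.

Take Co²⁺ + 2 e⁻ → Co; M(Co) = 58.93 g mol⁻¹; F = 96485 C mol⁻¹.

Q = I·t = 10.70 A × 1364.4 s = 14600 C.
n(e⁻) = Q/F = 14600 / 96485 = 0.1513 mol.
Co²⁺ + 2 e⁻ → Co, so n(Co) = n(e⁻)/2 = 0.07565 mol.
m = n·M = 0.07565 × 58.93 = 4.46 g.

4.46 g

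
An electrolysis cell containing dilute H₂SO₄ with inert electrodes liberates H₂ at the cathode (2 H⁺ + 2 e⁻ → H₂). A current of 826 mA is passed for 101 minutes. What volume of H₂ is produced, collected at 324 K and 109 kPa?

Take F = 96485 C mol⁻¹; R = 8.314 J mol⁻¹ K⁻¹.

Q = I·t = 0.8260 A × 6060.0 s = 5006 C.
n(e⁻) = Q/F = 5006 / 96485 = 0.05188 mol.
2 electrons are transferred per H₂ molecule, so n(H₂) = 0.05188 / 2 = 0.02594 mol.
V = nRT/P = (0.02594 × 8.314 × 324) / (109 × 10³ Pa) = 6.41 × 10⁻⁴ m³ = 0.641 L.

0.641 L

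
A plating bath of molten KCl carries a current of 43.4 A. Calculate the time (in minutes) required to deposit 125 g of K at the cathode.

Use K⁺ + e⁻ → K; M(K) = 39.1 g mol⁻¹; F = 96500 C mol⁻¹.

118 min

n(K) = m/M = 125 / 39.1 = 3.197 mol.
Each K atom requires 1 electron, so n(e⁻) = 1 × 3.197 = 3.197 mol.
Q = n(e⁻)·F = 3.197 × 96500 = 308500 C.
t = Q/I = 308500 / 43.40 A = 7108 s = 118 min.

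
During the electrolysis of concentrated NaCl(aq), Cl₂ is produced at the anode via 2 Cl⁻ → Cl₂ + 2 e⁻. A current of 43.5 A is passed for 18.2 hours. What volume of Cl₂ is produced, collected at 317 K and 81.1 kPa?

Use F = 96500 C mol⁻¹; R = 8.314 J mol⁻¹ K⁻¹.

Q = I·t = 43.50 A × 65520 s = 2850000 C.
n(e⁻) = Q/F = 2850000 / 96500 = 29.53 mol.
2 electrons are transferred per Cl₂ molecule, so n(Cl₂) = 29.53 / 2 = 14.77 mol.
V = nRT/P = (14.77 × 8.314 × 317) / (81.1 × 10³ Pa) = 0.480 m³ = 480 L.

480 L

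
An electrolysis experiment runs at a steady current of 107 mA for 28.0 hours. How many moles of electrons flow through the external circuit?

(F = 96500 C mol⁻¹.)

0.112 mol

Q = I·t = 0.1070 A × 100800 s = 10790 C.
n(e⁻) = Q/F = 10790 / 96500 = 0.112 mol.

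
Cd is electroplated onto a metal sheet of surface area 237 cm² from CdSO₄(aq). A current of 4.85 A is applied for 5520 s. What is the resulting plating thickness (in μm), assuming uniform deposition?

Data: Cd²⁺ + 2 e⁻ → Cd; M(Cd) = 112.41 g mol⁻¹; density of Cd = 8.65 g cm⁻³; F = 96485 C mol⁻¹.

Q = I·t = 4.850 × 5520.0 = 26770 C; n(e⁻) = 0.2775 mol.
n(Cd) = n(e⁻)/2 = 0.1387 mol, so m = 0.1387 × 112.41 = 15.60 g.
Volume = m/ρ = 15.60 / 8.65 = 1.803 cm³.
Thickness = V/A = 1.803 / 237 = 0.00761 cm = 76.1 μm.

76.1 μm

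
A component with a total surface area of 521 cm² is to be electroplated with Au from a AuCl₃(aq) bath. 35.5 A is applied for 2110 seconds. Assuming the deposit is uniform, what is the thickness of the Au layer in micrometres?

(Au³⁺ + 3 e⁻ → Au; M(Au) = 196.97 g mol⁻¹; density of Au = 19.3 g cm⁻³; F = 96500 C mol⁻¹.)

50.7 μm

Q = I·t = 35.50 × 2110.0 = 74900 C; n(e⁻) = 0.7762 mol.
n(Au) = n(e⁻)/3 = 0.2587 mol, so m = 0.2587 × 196.97 = 50.96 g.
Volume = m/ρ = 50.96 / 19.3 = 2.641 cm³.
Thickness = V/A = 2.641 / 521 = 0.00507 cm = 50.7 μm.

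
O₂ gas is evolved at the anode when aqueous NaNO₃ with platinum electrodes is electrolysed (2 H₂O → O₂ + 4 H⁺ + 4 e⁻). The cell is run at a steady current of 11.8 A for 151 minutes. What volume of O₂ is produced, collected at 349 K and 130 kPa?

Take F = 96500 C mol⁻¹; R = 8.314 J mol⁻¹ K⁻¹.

6.18 L

Q = I·t = 11.80 A × 9060.0 s = 106900 C.
n(e⁻) = Q/F = 106900 / 96500 = 1.108 mol.
4 electrons are transferred per O₂ molecule, so n(O₂) = 1.108 / 4 = 0.2770 mol.
V = nRT/P = (0.2770 × 8.314 × 349) / (130 × 10³ Pa) = 0.00618 m³ = 6.18 L.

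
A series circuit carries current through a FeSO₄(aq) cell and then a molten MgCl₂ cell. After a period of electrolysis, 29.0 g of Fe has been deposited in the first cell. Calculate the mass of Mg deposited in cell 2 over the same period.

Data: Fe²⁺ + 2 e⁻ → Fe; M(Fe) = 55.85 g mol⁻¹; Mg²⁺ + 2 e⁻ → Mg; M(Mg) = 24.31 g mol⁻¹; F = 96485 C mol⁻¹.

12.6 g

n(Fe) = 29.0 / 55.85 = 0.5192 mol.
Since Fe²⁺ + 2 e⁻ → Fe, n(e⁻) passed = 2 × 0.5192 = 1.038 mol.
Cells in series carry the same charge, so the same 1.038 mol of electrons passes through cell 2.
Mg²⁺ + 2 e⁻ → Mg, so n(Mg) = 1.038 / 2 = 0.5192 mol.
m(Mg) = 0.5192 × 24.31 = 12.6 g.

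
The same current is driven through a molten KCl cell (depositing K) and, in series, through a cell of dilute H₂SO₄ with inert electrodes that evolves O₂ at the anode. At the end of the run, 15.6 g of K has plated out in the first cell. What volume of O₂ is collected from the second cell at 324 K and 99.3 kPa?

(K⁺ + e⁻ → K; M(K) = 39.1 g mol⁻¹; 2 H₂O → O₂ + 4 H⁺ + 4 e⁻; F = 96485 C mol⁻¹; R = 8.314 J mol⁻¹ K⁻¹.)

n(K) = 15.6 / 39.1 = 0.3990 mol, so n(e⁻) = 1 × 0.3990 = 0.3990 mol.
The cells are in series, so the same 0.3990 mol of electrons passes through the second cell.
2 H₂O → O₂ + 4 H⁺ + 4 e⁻ — 4 mol e⁻ per mol O₂, so n(O₂) = 0.3990/4 = 0.09974 mol.
V = nRT/P = (0.09974 × 8.314 × 324) / (99.3 × 10³) = 0.00271 m³ = 2.71 L.

2.71 L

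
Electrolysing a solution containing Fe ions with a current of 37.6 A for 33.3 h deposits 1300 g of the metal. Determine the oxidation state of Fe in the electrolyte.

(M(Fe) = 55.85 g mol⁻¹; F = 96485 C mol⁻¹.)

Q = I·t = 37.60 A × 119880 s = 4507000 C, so n(e⁻) = 4507000/96485 = 46.72 mol.
n(Fe) deposited = 1300 / 55.85 = 23.28 mol.
Electrons per atom = n(e⁻)/n(Fe) = 46.72 / 23.28 = 2.01 ≈ 2, so the ion is Fe²⁺.

+2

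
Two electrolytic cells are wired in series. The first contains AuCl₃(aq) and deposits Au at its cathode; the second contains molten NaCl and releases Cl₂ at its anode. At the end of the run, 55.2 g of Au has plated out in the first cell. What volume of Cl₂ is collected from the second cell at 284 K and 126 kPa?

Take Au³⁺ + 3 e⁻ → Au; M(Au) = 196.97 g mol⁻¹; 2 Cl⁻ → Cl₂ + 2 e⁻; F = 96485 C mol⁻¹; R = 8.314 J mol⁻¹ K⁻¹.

n(Au) = 55.2 / 196.97 = 0.2802 mol, so n(e⁻) = 3 × 0.2802 = 0.8407 mol.
The cells are in series, so the same 0.8407 mol of electrons passes through the second cell.
2 Cl⁻ → Cl₂ + 2 e⁻ — 2 mol e⁻ per mol Cl₂, so n(Cl₂) = 0.8407/2 = 0.4204 mol.
V = nRT/P = (0.4204 × 8.314 × 284) / (126 × 10³) = 0.00788 m³ = 7.88 L.

7.88 L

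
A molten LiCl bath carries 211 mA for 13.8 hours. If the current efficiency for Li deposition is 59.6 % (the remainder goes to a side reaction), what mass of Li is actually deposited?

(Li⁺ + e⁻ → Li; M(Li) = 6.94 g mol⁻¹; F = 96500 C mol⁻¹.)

Q = I·t = 0.2110 × 49680 = 10480 C.
n(e⁻) = 10480/96500 = 0.1086 mol; theoretically n(Li) = 0.1086/1 = 0.1086 mol, m_theo = 0.7539 g.
At 59.6 % efficiency, m_actual = 0.596 × 0.7539 = 0.449 g.

0.449 g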